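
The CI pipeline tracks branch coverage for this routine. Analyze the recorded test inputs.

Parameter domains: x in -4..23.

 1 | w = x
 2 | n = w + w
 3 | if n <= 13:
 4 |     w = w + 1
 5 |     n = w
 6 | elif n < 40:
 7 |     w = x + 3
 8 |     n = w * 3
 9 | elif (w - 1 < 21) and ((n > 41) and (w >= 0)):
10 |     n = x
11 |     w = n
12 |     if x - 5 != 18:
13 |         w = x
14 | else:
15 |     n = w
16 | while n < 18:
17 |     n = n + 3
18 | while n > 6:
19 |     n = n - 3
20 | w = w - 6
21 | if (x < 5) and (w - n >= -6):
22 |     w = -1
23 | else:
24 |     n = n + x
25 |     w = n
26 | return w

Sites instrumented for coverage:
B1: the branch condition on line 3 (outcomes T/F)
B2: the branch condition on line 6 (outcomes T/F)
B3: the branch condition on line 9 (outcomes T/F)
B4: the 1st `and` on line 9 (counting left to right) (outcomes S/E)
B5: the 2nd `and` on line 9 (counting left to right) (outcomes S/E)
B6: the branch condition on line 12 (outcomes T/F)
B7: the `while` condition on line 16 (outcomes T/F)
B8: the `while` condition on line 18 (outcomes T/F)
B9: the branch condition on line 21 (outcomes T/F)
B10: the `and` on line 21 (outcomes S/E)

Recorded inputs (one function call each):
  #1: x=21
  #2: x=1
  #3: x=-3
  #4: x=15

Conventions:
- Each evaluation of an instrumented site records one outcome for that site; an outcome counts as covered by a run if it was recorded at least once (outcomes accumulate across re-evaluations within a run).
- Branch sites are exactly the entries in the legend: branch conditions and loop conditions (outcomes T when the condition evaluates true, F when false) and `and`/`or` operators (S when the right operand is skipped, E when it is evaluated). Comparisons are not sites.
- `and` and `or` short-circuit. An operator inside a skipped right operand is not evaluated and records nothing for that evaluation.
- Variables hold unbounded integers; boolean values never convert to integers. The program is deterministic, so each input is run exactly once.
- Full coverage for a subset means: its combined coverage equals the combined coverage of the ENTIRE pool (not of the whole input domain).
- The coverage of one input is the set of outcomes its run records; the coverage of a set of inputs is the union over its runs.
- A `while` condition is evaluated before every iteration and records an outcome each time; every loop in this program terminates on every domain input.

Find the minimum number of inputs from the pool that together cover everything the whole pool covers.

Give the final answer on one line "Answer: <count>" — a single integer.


input #1 (x=21): events B1->F, B2->F, B4->E, B5->E, B3->T, B6->T, B7->F, B8->T, B8->T, B8->T, B8->T, B8->T, B8->F, B10->S, ...; covers B1=F, B2=F, B3=T, B4=E, B5=E, B6=T, B7=F, B8=T, B8=F, B9=F, B10=S
input #2 (x=1): events B1->T, B7->T, B7->T, B7->T, B7->T, B7->T, B7->T, B7->F, B8->T, B8->T, B8->T, B8->T, B8->T, B8->F, ...; covers B1=T, B7=T, B7=F, B8=T, B8=F, B9=F, B10=E
input #3 (x=-3): events B1->T, B7->T, B7->T, B7->T, B7->T, B7->T, B7->T, B7->T, B7->F, B8->T, B8->T, B8->T, B8->T, B8->T, ...; covers B1=T, B7=T, B7=F, B8=T, B8=F, B9=F, B10=E
input #4 (x=15): events B1->F, B2->T, B7->F, B8->T, B8->T, B8->T, B8->T, B8->T, B8->T, B8->T, B8->T, B8->T, B8->T, B8->T, ...; covers B1=F, B2=T, B7=F, B8=T, B8=F, B9=F, B10=S
the full pool covers 15 outcomes: B1=T, B1=F, B2=T, B2=F, B3=T, B4=E, B5=E, B6=T, B7=T, B7=F, B8=T, B8=F, B9=F, B10=S, B10=E
checked all size-1 subsets: none covers 15 outcomes (max 11/15)
checked all size-2 subsets: none covers 15 outcomes (max 14/15)
at size 3, {1, 2, 4} reaches all 15 outcomes; every lexicographically earlier size-3 subset fails
Answer: 3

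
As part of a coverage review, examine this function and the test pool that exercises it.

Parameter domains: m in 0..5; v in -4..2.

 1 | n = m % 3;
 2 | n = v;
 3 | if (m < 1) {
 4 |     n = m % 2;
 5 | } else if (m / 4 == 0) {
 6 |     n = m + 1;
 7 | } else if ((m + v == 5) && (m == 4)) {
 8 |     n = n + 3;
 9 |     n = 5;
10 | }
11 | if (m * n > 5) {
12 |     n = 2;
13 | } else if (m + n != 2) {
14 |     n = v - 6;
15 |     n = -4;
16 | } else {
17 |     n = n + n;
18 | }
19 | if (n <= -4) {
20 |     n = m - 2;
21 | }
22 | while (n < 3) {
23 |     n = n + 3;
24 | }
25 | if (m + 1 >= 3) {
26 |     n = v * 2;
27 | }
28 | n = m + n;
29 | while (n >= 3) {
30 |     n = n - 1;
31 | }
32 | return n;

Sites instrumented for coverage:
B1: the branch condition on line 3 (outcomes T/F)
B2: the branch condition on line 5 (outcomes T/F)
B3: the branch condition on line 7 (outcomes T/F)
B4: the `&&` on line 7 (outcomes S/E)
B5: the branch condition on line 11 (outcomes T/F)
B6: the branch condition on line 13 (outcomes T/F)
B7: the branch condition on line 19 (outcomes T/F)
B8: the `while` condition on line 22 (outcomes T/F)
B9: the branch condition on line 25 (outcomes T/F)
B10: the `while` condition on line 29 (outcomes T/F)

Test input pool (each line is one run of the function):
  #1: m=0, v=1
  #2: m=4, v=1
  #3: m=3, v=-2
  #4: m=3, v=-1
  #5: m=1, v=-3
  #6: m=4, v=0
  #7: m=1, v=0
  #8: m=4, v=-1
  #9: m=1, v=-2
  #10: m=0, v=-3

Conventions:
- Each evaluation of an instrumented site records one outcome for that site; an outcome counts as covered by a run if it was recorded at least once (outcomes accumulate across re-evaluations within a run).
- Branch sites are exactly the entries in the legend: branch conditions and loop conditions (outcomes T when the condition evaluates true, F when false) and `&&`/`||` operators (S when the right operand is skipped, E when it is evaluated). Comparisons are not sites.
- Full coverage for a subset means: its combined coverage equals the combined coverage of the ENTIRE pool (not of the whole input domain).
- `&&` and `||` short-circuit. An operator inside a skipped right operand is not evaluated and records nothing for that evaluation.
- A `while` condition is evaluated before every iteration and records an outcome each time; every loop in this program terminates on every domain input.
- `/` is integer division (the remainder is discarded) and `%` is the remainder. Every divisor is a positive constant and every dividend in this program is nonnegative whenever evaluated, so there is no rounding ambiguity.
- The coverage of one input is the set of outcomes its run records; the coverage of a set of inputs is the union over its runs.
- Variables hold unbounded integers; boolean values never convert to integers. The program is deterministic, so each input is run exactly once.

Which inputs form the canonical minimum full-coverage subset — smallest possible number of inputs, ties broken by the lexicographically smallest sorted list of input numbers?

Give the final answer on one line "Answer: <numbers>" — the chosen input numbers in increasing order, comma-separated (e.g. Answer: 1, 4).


test 1 (m=0, v=1) fires B1->T, B5->F, B6->T, B7->T, B8->T, B8->T, B8->F, B9->F, B10->T, B10->T, B10->F; hits B1=T, B5=F, B6=T, B7=T, B8=T, B8=F, B9=F, B10=T, B10=F
test 2 (m=4, v=1) fires B1->F, B2->F, B4->E, B3->T, B5->T, B7->F, B8->T, B8->F, B9->T, B10->T, B10->T, B10->T, B10->T, B10->F; hits B1=F, B2=F, B3=T, B4=E, B5=T, B7=F, B8=T, B8=F, B9=T, B10=T, B10=F
test 3 (m=3, v=-2) fires B1->F, B2->T, B5->T, B7->F, B8->T, B8->F, B9->T, B10->F; hits B1=F, B2=T, B5=T, B7=F, B8=T, B8=F, B9=T, B10=F
test 4 (m=3, v=-1) fires B1->F, B2->T, B5->T, B7->F, B8->T, B8->F, B9->T, B10->F; hits B1=F, B2=T, B5=T, B7=F, B8=T, B8=F, B9=T, B10=F
test 5 (m=1, v=-3) fires B1->F, B2->T, B5->F, B6->T, B7->T, B8->T, B8->T, B8->F, B9->F, B10->T, B10->T, B10->T, B10->T, B10->F; hits B1=F, B2=T, B5=F, B6=T, B7=T, B8=T, B8=F, B9=F, B10=T, B10=F
test 6 (m=4, v=0) fires B1->F, B2->F, B4->S, B3->F, B5->F, B6->T, B7->T, B8->T, B8->F, B9->T, B10->T, B10->T, B10->F; hits B1=F, B2=F, B3=F, B4=S, B5=F, B6=T, B7=T, B8=T, B8=F, B9=T, B10=T, B10=F
test 7 (m=1, v=0) fires B1->F, B2->T, B5->F, B6->T, B7->T, B8->T, B8->T, B8->F, B9->F, B10->T, B10->T, B10->T, B10->T, B10->F; hits B1=F, B2=T, B5=F, B6=T, B7=T, B8=T, B8=F, B9=F, B10=T, B10=F
test 8 (m=4, v=-1) fires B1->F, B2->F, B4->S, B3->F, B5->F, B6->T, B7->T, B8->T, B8->F, B9->T, B10->F; hits B1=F, B2=F, B3=F, B4=S, B5=F, B6=T, B7=T, B8=T, B8=F, B9=T, B10=F
test 9 (m=1, v=-2) fires B1->F, B2->T, B5->F, B6->T, B7->T, B8->T, B8->T, B8->F, B9->F, B10->T, B10->T, B10->T, B10->T, B10->F; hits B1=F, B2=T, B5=F, B6=T, B7=T, B8=T, B8=F, B9=F, B10=T, B10=F
test 10 (m=0, v=-3) fires B1->T, B5->F, B6->T, B7->T, B8->T, B8->T, B8->F, B9->F, B10->T, B10->T, B10->F; hits B1=T, B5=F, B6=T, B7=T, B8=T, B8=F, B9=F, B10=T, B10=F
pool-wide coverage (19 outcomes): B1=T, B1=F, B2=T, B2=F, B3=T, B3=F, B4=S, B4=E, B5=T, B5=F, B6=T, B7=T, B7=F, B8=T, B8=F, B9=T, B9=F, B10=T, B10=F
no size-1 subset reaches all 19 outcomes (best union: 12/19)
no size-2 subset reaches all 19 outcomes (best union: 16/19)
no size-3 subset reaches all 19 outcomes (best union: 18/19)
at size 4, {1, 2, 3, 6} reaches all 19 outcomes; every lexicographically earlier size-4 subset fails
Answer: 1, 2, 3, 6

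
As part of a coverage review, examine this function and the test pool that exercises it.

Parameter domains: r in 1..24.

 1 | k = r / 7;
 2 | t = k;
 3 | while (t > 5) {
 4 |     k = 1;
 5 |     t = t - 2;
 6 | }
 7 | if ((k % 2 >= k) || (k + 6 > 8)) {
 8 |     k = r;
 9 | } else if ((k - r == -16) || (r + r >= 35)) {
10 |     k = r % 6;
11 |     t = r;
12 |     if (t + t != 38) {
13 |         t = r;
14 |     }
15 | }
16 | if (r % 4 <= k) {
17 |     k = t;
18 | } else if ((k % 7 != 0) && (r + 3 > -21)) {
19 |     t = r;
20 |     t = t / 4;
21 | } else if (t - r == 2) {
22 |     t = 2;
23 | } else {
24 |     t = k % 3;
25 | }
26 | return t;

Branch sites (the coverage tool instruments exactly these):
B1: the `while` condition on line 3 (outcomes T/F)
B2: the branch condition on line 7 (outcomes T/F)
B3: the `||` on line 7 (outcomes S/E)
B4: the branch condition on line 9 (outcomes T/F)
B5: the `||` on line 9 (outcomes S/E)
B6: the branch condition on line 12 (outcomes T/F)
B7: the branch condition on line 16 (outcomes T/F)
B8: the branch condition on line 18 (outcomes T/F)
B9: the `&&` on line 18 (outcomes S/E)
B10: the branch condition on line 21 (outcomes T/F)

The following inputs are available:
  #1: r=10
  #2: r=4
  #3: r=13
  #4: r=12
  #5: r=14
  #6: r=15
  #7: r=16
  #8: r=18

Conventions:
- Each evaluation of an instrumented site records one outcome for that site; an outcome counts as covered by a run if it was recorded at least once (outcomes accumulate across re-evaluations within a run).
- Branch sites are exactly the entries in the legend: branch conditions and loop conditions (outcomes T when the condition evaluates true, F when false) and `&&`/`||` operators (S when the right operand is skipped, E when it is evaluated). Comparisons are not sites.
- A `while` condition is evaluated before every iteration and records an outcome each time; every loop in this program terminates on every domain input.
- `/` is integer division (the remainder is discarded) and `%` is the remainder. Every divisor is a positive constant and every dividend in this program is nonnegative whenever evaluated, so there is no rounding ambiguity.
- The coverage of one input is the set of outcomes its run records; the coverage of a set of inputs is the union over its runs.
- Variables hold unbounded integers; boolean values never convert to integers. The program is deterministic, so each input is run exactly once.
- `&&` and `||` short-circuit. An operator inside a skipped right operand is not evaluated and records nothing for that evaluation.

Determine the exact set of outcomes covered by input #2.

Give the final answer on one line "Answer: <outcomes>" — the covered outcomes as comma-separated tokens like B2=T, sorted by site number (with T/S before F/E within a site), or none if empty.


Running input #2 (r=4), event by event:
  B1->F, B3->S, B2->T, B7->T
collecting distinct outcomes: B1=F, B2=T, B3=S, B7=T
Answer: B1=F, B2=T, B3=S, B7=T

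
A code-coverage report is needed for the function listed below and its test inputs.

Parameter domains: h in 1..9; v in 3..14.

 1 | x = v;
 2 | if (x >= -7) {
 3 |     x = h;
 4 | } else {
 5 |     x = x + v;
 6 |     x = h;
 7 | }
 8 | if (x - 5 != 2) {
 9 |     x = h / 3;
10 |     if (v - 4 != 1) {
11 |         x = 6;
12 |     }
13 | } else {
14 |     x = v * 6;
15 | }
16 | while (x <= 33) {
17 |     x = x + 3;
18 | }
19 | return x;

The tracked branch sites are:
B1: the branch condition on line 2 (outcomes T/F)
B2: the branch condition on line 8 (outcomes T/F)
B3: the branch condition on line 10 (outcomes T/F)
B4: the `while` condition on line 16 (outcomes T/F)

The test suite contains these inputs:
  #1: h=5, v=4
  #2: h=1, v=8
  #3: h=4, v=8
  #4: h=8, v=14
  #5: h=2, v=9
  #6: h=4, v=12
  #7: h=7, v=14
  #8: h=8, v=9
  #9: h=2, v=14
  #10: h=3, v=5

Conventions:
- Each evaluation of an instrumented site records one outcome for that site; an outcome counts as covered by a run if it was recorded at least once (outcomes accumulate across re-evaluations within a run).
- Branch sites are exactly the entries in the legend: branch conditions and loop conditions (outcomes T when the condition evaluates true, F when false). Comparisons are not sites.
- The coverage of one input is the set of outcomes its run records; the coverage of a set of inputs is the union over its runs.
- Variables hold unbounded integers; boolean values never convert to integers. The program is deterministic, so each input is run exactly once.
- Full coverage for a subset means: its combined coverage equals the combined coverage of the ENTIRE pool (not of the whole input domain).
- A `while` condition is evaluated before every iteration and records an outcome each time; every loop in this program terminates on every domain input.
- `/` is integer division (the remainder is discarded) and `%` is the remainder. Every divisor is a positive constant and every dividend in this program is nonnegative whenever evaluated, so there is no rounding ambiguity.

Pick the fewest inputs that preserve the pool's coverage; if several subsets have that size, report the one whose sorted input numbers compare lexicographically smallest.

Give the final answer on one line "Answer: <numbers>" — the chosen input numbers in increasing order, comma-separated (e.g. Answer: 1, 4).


#1 (h=5, v=4) -> covered: B1=T, B2=T, B3=T, B4=T, B4=F
#2 (h=1, v=8) -> covered: B1=T, B2=T, B3=T, B4=T, B4=F
#3 (h=4, v=8) -> covered: B1=T, B2=T, B3=T, B4=T, B4=F
#4 (h=8, v=14) -> covered: B1=T, B2=T, B3=T, B4=T, B4=F
#5 (h=2, v=9) -> covered: B1=T, B2=T, B3=T, B4=T, B4=F
#6 (h=4, v=12) -> covered: B1=T, B2=T, B3=T, B4=T, B4=F
#7 (h=7, v=14) -> covered: B1=T, B2=F, B4=F
#8 (h=8, v=9) -> covered: B1=T, B2=T, B3=T, B4=T, B4=F
#9 (h=2, v=14) -> covered: B1=T, B2=T, B3=T, B4=T, B4=F
#10 (h=3, v=5) -> covered: B1=T, B2=T, B3=F, B4=T, B4=F
pool-wide coverage (7 outcomes): B1=T, B2=T, B2=F, B3=T, B3=F, B4=T, B4=F
every size-1 subset falls short of the 7 outcomes (best: 5/7)
every size-2 subset falls short of the 7 outcomes (best: 6/7)
size 3: inputs {1, 7, 10} cover all 7 outcomes, and no lexicographically smaller subset of this size does
Answer: 1, 7, 10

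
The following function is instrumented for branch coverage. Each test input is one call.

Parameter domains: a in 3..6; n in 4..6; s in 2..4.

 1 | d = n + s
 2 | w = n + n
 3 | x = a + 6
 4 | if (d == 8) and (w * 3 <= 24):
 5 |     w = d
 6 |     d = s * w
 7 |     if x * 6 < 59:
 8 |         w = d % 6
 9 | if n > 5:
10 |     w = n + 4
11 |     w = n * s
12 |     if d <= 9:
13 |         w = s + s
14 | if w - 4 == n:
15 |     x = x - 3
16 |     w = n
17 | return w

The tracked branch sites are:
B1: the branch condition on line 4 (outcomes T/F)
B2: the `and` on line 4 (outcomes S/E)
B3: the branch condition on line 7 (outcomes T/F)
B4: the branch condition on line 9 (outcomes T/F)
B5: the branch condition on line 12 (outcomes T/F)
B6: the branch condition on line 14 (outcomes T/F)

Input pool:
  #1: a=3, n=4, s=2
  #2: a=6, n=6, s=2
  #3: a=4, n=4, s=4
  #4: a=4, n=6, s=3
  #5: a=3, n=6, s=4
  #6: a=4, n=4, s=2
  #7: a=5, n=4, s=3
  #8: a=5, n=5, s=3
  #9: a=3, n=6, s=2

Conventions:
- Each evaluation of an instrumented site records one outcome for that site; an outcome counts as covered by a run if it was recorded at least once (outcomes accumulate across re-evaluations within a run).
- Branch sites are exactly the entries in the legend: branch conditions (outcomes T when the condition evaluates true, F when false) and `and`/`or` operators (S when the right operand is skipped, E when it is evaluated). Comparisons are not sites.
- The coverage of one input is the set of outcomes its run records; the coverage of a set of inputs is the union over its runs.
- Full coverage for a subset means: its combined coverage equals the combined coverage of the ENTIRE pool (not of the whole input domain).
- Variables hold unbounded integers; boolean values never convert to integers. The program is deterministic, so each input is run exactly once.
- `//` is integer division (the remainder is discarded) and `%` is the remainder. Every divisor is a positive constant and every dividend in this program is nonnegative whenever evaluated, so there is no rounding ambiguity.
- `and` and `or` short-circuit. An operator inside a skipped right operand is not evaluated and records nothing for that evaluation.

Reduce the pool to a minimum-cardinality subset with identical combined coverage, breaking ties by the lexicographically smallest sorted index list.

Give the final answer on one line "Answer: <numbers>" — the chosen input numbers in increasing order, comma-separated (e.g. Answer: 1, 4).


input #1 (a=3, n=4, s=2): covers B1=F, B2=S, B4=F, B6=T
input #2 (a=6, n=6, s=2): covers B1=F, B2=E, B4=T, B5=T, B6=F
input #3 (a=4, n=4, s=4): covers B1=T, B2=E, B3=F, B4=F, B6=T
input #4 (a=4, n=6, s=3): covers B1=F, B2=S, B4=T, B5=T, B6=F
input #5 (a=3, n=6, s=4): covers B1=F, B2=S, B4=T, B5=F, B6=F
input #6 (a=4, n=4, s=2): covers B1=F, B2=S, B4=F, B6=T
input #7 (a=5, n=4, s=3): covers B1=F, B2=S, B4=F, B6=T
input #8 (a=5, n=5, s=3): covers B1=F, B2=E, B4=F, B6=F
input #9 (a=3, n=6, s=2): covers B1=F, B2=E, B4=T, B5=T, B6=F
together the pool reaches 11 outcomes: B1=T, B1=F, B2=S, B2=E, B3=F, B4=T, B4=F, B5=T, B5=F, B6=T, B6=F
every size-1 subset falls short of the 11 outcomes (best: 5/11)
every size-2 subset falls short of the 11 outcomes (best: 10/11)
inputs {2, 3, 5} (size 3) cover everything; no size-3 subset with a lexicographically smaller index list covers all 11
Answer: 2, 3, 5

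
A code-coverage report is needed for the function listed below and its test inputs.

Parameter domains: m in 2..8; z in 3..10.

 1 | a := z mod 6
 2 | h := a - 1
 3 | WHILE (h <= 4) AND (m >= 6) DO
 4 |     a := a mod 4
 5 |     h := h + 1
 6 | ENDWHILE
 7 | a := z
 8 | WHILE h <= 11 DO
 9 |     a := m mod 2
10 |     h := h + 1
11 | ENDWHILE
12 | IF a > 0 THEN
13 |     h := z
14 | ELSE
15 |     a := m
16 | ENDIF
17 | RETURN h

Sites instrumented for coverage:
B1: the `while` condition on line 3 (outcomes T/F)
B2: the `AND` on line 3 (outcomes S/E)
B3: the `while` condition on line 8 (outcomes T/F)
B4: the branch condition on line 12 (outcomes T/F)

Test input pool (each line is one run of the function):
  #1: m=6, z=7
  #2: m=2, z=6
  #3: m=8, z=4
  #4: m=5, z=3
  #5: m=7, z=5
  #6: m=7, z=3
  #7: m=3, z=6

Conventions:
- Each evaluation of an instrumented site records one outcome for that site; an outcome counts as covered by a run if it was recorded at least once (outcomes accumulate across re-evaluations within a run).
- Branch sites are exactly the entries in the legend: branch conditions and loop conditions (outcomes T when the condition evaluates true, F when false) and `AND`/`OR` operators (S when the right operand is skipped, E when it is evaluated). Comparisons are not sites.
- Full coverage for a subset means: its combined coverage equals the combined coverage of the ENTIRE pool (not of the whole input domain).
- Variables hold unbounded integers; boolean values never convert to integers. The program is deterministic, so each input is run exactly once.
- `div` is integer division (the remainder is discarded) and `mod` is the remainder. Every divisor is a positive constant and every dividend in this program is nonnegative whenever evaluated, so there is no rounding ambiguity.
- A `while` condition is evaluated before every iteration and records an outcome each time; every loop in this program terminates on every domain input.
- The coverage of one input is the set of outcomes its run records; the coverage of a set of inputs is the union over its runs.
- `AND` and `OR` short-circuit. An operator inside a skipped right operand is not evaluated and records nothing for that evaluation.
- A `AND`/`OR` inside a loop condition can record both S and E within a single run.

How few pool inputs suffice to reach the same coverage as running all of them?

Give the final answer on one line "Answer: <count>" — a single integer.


test 1 (m=6, z=7) hits B1=T, B1=F, B2=S, B2=E, B3=T, B3=F, B4=F
test 2 (m=2, z=6) hits B1=F, B2=E, B3=T, B3=F, B4=F
test 3 (m=8, z=4) hits B1=T, B1=F, B2=S, B2=E, B3=T, B3=F, B4=F
test 4 (m=5, z=3) hits B1=F, B2=E, B3=T, B3=F, B4=T
test 5 (m=7, z=5) hits B1=T, B1=F, B2=S, B2=E, B3=T, B3=F, B4=T
test 6 (m=7, z=3) hits B1=T, B1=F, B2=S, B2=E, B3=T, B3=F, B4=T
test 7 (m=3, z=6) hits B1=F, B2=E, B3=T, B3=F, B4=T
the full pool covers 8 outcomes: B1=T, B1=F, B2=S, B2=E, B3=T, B3=F, B4=T, B4=F
checked all size-1 subsets: none covers 8 outcomes (max 7/8)
the canonical winner is {1, 4}: size 2, full 8-outcome coverage, earliest index list among size-2 covers
Answer: 2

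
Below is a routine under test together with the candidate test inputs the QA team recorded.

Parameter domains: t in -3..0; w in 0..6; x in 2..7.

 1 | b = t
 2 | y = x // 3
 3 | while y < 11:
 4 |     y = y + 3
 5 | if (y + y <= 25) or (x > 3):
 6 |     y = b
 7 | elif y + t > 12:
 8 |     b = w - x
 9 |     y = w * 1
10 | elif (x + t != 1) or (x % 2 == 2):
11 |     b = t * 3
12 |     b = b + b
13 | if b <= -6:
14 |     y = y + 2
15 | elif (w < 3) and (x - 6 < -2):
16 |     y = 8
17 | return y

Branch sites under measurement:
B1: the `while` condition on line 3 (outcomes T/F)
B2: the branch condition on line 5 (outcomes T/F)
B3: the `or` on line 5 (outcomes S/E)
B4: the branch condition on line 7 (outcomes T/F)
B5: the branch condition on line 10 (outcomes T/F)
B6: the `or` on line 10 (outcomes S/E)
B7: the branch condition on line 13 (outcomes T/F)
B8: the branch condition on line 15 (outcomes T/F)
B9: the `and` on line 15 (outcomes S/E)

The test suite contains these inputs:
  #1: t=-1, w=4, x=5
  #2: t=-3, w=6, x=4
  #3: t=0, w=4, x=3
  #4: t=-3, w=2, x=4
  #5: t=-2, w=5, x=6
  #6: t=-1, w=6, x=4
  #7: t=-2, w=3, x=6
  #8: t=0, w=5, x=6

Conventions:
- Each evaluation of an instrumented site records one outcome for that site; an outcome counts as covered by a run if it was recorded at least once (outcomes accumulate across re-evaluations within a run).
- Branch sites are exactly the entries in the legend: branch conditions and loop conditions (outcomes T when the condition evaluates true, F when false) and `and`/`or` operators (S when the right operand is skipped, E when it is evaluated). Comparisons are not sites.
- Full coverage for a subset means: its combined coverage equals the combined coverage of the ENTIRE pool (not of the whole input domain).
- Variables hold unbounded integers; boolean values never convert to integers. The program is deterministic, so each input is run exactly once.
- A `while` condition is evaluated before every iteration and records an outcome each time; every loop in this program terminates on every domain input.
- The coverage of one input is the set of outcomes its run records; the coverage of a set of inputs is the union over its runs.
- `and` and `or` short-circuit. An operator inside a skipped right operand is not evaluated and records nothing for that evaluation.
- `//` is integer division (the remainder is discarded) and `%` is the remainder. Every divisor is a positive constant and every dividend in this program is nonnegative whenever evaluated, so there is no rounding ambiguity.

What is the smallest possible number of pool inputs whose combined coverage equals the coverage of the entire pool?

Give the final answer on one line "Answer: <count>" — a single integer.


run #1 (t=-1, w=4, x=5) runs B1->T, B1->T, B1->T, B1->T, B1->F, B3->E, B2->T, B7->F, B9->S, B8->F; records B1=T, B1=F, B2=T, B3=E, B7=F, B8=F, B9=S
run #2 (t=-3, w=6, x=4) runs B1->T, B1->T, B1->T, B1->T, B1->F, B3->E, B2->T, B7->F, B9->S, B8->F; records B1=T, B1=F, B2=T, B3=E, B7=F, B8=F, B9=S
run #3 (t=0, w=4, x=3) runs B1->T, B1->T, B1->T, B1->T, B1->F, B3->E, B2->F, B4->T, B7->F, B9->S, B8->F; records B1=T, B1=F, B2=F, B3=E, B4=T, B7=F, B8=F, B9=S
run #4 (t=-3, w=2, x=4) runs B1->T, B1->T, B1->T, B1->T, B1->F, B3->E, B2->T, B7->F, B9->E, B8->F; records B1=T, B1=F, B2=T, B3=E, B7=F, B8=F, B9=E
run #5 (t=-2, w=5, x=6) runs B1->T, B1->T, B1->T, B1->F, B3->S, B2->T, B7->F, B9->S, B8->F; records B1=T, B1=F, B2=T, B3=S, B7=F, B8=F, B9=S
run #6 (t=-1, w=6, x=4) runs B1->T, B1->T, B1->T, B1->T, B1->F, B3->E, B2->T, B7->F, B9->S, B8->F; records B1=T, B1=F, B2=T, B3=E, B7=F, B8=F, B9=S
run #7 (t=-2, w=3, x=6) runs B1->T, B1->T, B1->T, B1->F, B3->S, B2->T, B7->F, B9->S, B8->F; records B1=T, B1=F, B2=T, B3=S, B7=F, B8=F, B9=S
run #8 (t=0, w=5, x=6) runs B1->T, B1->T, B1->T, B1->F, B3->S, B2->T, B7->F, B9->S, B8->F; records B1=T, B1=F, B2=T, B3=S, B7=F, B8=F, B9=S
together the pool reaches 11 outcomes: B1=T, B1=F, B2=T, B2=F, B3=S, B3=E, B4=T, B7=F, B8=F, B9=S, B9=E
every size-1 subset falls short of the 11 outcomes (best: 8/11)
every size-2 subset falls short of the 11 outcomes (best: 10/11)
inputs {3, 4, 5} (size 3) cover everything; no size-3 subset with a lexicographically smaller index list covers all 11
Answer: 3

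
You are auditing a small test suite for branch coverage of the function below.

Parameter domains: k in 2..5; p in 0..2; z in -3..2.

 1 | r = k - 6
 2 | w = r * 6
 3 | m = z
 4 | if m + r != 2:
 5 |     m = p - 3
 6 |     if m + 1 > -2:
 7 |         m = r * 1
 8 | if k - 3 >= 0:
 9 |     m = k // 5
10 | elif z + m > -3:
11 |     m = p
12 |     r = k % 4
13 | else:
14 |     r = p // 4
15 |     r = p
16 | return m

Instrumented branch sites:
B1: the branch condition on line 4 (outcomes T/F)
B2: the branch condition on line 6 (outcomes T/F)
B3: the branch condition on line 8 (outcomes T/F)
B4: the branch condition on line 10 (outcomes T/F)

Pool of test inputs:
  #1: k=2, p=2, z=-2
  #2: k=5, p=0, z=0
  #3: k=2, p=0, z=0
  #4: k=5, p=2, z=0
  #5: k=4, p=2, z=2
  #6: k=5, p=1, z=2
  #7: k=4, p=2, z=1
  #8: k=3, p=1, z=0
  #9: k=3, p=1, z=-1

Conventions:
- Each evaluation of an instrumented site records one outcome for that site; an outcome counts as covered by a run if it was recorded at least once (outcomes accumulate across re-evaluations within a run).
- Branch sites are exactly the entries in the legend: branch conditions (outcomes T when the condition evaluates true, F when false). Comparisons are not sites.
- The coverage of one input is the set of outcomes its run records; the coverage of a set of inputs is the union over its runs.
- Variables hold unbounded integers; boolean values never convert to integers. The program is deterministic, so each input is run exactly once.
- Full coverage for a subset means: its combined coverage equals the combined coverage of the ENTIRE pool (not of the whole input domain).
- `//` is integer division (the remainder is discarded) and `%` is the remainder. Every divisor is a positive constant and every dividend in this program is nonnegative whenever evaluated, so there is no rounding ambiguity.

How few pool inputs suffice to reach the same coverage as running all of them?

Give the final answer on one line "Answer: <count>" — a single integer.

test 1 (k=2, p=2, z=-2) fires B1->T, B2->T, B3->F, B4->F; hits B1=T, B2=T, B3=F, B4=F
test 2 (k=5, p=0, z=0) fires B1->T, B2->F, B3->T; hits B1=T, B2=F, B3=T
test 3 (k=2, p=0, z=0) fires B1->T, B2->F, B3->F, B4->F; hits B1=T, B2=F, B3=F, B4=F
test 4 (k=5, p=2, z=0) fires B1->T, B2->T, B3->T; hits B1=T, B2=T, B3=T
test 5 (k=4, p=2, z=2) fires B1->T, B2->T, B3->T; hits B1=T, B2=T, B3=T
test 6 (k=5, p=1, z=2) fires B1->T, B2->T, B3->T; hits B1=T, B2=T, B3=T
test 7 (k=4, p=2, z=1) fires B1->T, B2->T, B3->T; hits B1=T, B2=T, B3=T
test 8 (k=3, p=1, z=0) fires B1->T, B2->T, B3->T; hits B1=T, B2=T, B3=T
test 9 (k=3, p=1, z=-1) fires B1->T, B2->T, B3->T; hits B1=T, B2=T, B3=T
the full pool covers 6 outcomes: B1=T, B2=T, B2=F, B3=T, B3=F, B4=F
checked all size-1 subsets: none covers 6 outcomes (max 4/6)
size 2: inputs {1, 2} cover all 6 outcomes, and no lexicographically smaller subset of this size does

Answer: 2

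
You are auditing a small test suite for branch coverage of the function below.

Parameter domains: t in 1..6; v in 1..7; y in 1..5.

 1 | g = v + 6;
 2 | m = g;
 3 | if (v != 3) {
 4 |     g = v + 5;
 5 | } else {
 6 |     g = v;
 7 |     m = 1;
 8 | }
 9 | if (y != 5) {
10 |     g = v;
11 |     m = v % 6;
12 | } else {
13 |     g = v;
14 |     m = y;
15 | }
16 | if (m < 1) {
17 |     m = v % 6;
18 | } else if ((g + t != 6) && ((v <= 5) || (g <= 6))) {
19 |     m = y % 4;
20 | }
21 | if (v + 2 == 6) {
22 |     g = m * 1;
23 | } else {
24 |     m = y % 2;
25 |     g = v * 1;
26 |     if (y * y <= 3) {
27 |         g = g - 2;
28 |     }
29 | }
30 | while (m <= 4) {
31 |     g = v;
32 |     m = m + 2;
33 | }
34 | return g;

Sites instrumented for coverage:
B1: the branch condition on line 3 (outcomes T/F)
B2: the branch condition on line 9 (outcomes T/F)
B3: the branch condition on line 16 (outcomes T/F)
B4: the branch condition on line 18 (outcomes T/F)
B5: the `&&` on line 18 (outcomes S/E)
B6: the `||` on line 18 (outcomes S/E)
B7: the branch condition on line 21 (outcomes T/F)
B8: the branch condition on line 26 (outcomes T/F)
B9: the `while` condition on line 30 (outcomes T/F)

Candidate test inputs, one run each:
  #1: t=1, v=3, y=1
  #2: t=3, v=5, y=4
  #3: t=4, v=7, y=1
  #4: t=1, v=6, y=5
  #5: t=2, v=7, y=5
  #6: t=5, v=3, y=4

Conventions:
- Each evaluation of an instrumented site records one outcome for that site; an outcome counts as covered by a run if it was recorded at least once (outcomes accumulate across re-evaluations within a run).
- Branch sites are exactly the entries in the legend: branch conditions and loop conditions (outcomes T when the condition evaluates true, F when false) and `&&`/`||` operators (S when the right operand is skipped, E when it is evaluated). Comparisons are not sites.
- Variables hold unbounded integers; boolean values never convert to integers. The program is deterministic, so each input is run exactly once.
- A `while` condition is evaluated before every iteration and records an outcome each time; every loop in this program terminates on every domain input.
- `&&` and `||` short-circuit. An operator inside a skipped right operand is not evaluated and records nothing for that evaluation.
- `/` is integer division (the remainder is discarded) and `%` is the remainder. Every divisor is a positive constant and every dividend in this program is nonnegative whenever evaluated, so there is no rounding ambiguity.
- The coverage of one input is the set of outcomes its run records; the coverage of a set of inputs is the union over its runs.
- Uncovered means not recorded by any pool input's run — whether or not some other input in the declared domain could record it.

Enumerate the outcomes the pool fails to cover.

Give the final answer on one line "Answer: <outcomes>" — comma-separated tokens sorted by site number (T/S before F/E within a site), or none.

#1 (t=1, v=3, y=1) -> B1->F, B2->T, B3->F, B5->E, B6->S, B4->T, B7->F, B8->T, B9->T, B9->T, B9->F; covered: B1=F, B2=T, B3=F, B4=T, B5=E, B6=S, B7=F, B8=T, B9=T, B9=F
#2 (t=3, v=5, y=4) -> B1->T, B2->T, B3->F, B5->E, B6->S, B4->T, B7->F, B8->F, B9->T, B9->T, B9->T, B9->F; covered: B1=T, B2=T, B3=F, B4=T, B5=E, B6=S, B7=F, B8=F, B9=T, B9=F
#3 (t=4, v=7, y=1) -> B1->T, B2->T, B3->F, B5->E, B6->E, B4->F, B7->F, B8->T, B9->T, B9->T, B9->F; covered: B1=T, B2=T, B3=F, B4=F, B5=E, B6=E, B7=F, B8=T, B9=T, B9=F
#4 (t=1, v=6, y=5) -> B1->T, B2->F, B3->F, B5->E, B6->E, B4->T, B7->F, B8->F, B9->T, B9->T, B9->F; covered: B1=T, B2=F, B3=F, B4=T, B5=E, B6=E, B7=F, B8=F, B9=T, B9=F
#5 (t=2, v=7, y=5) -> B1->T, B2->F, B3->F, B5->E, B6->E, B4->F, B7->F, B8->F, B9->T, B9->T, B9->F; covered: B1=T, B2=F, B3=F, B4=F, B5=E, B6=E, B7=F, B8=F, B9=T, B9=F
#6 (t=5, v=3, y=4) -> B1->F, B2->T, B3->F, B5->E, B6->S, B4->T, B7->F, B8->F, B9->T, B9->T, B9->T, B9->F; covered: B1=F, B2=T, B3=F, B4=T, B5=E, B6=S, B7=F, B8=F, B9=T, B9=F
union over the pool: B1=T, B1=F, B2=T, B2=F, B3=F, B4=T, B4=F, B5=E, B6=S, B6=E, B7=F, B8=T, B8=F, B9=T, B9=F
uncovered (3 of 18): B3=T, B5=S, B7=T

Answer: B3=T, B5=S, B7=T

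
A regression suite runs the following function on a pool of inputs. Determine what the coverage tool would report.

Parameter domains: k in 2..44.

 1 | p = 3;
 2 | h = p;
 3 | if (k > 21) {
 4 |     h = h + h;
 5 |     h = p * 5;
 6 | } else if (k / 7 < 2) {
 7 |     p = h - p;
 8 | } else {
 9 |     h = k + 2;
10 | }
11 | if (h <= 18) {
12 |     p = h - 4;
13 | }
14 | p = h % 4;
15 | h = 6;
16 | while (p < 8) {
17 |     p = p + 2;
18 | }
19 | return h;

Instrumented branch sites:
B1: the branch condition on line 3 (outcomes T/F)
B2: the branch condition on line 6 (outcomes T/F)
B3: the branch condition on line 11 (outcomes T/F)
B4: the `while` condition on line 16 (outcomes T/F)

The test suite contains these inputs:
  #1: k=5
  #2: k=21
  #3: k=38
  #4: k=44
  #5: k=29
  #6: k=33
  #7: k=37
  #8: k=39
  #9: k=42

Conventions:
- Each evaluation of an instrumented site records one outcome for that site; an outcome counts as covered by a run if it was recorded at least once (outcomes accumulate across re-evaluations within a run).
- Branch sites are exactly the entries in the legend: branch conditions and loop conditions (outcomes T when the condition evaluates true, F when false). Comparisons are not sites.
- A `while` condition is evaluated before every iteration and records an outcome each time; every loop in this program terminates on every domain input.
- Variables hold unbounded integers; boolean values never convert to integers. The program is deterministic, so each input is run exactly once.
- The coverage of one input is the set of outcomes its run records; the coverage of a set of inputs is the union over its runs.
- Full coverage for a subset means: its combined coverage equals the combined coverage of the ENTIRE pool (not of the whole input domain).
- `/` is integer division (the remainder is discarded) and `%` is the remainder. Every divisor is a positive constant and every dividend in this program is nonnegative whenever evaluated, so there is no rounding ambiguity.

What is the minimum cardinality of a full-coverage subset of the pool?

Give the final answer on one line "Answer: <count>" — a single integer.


run #1 (k=5) runs B1->F, B2->T, B3->T, B4->T, B4->T, B4->T, B4->F; records B1=F, B2=T, B3=T, B4=T, B4=F
run #2 (k=21) runs B1->F, B2->F, B3->F, B4->T, B4->T, B4->T, B4->F; records B1=F, B2=F, B3=F, B4=T, B4=F
run #3 (k=38) runs B1->T, B3->T, B4->T, B4->T, B4->T, B4->F; records B1=T, B3=T, B4=T, B4=F
run #4 (k=44) runs B1->T, B3->T, B4->T, B4->T, B4->T, B4->F; records B1=T, B3=T, B4=T, B4=F
run #5 (k=29) runs B1->T, B3->T, B4->T, B4->T, B4->T, B4->F; records B1=T, B3=T, B4=T, B4=F
run #6 (k=33) runs B1->T, B3->T, B4->T, B4->T, B4->T, B4->F; records B1=T, B3=T, B4=T, B4=F
run #7 (k=37) runs B1->T, B3->T, B4->T, B4->T, B4->T, B4->F; records B1=T, B3=T, B4=T, B4=F
run #8 (k=39) runs B1->T, B3->T, B4->T, B4->T, B4->T, B4->F; records B1=T, B3=T, B4=T, B4=F
run #9 (k=42) runs B1->T, B3->T, B4->T, B4->T, B4->T, B4->F; records B1=T, B3=T, B4=T, B4=F
pool-wide coverage (8 outcomes): B1=T, B1=F, B2=T, B2=F, B3=T, B3=F, B4=T, B4=F
checked all size-1 subsets: none covers 8 outcomes (max 5/8)
checked all size-2 subsets: none covers 8 outcomes (max 7/8)
size 3: inputs {1, 2, 3} cover all 8 outcomes, and no lexicographically smaller subset of this size does
Answer: 3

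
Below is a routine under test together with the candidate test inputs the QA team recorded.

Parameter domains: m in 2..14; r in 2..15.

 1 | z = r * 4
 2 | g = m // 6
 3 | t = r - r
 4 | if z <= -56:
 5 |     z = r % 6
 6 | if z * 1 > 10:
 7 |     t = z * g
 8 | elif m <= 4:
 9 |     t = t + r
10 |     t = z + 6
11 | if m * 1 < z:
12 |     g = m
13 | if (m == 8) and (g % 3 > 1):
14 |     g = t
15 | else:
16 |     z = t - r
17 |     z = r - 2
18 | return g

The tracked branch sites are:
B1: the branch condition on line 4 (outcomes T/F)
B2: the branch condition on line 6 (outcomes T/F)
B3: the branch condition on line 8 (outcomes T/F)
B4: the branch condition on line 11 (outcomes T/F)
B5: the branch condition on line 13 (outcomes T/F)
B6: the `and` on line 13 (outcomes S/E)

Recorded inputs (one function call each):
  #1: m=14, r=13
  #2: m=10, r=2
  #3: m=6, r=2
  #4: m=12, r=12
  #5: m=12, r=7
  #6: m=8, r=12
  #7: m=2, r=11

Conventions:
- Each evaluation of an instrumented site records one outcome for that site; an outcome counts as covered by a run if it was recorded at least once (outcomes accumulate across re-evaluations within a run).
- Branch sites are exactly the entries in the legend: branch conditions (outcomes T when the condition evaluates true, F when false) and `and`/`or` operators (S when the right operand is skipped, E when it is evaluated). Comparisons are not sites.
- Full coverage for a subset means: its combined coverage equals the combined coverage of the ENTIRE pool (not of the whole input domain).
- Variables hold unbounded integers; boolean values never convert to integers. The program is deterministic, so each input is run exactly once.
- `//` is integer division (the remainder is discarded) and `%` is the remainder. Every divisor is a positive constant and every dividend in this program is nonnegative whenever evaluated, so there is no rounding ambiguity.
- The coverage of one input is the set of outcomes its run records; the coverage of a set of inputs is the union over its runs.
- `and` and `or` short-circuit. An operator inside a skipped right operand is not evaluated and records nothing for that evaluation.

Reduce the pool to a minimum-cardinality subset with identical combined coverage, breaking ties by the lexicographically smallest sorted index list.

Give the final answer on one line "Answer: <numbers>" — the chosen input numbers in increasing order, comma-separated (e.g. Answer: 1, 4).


run #1 (m=14, r=13) records B1=F, B2=T, B4=T, B5=F, B6=S
run #2 (m=10, r=2) records B1=F, B2=F, B3=F, B4=F, B5=F, B6=S
run #3 (m=6, r=2) records B1=F, B2=F, B3=F, B4=T, B5=F, B6=S
run #4 (m=12, r=12) records B1=F, B2=T, B4=T, B5=F, B6=S
run #5 (m=12, r=7) records B1=F, B2=T, B4=T, B5=F, B6=S
run #6 (m=8, r=12) records B1=F, B2=T, B4=T, B5=T, B6=E
run #7 (m=2, r=11) records B1=F, B2=T, B4=T, B5=F, B6=S
the full pool covers 10 outcomes: B1=F, B2=T, B2=F, B3=F, B4=T, B4=F, B5=T, B5=F, B6=S, B6=E
no size-1 subset reaches all 10 outcomes (best union: 6/10)
inputs {2, 6} (size 2) cover everything; no size-2 subset with a lexicographically smaller index list covers all 10
Answer: 2, 6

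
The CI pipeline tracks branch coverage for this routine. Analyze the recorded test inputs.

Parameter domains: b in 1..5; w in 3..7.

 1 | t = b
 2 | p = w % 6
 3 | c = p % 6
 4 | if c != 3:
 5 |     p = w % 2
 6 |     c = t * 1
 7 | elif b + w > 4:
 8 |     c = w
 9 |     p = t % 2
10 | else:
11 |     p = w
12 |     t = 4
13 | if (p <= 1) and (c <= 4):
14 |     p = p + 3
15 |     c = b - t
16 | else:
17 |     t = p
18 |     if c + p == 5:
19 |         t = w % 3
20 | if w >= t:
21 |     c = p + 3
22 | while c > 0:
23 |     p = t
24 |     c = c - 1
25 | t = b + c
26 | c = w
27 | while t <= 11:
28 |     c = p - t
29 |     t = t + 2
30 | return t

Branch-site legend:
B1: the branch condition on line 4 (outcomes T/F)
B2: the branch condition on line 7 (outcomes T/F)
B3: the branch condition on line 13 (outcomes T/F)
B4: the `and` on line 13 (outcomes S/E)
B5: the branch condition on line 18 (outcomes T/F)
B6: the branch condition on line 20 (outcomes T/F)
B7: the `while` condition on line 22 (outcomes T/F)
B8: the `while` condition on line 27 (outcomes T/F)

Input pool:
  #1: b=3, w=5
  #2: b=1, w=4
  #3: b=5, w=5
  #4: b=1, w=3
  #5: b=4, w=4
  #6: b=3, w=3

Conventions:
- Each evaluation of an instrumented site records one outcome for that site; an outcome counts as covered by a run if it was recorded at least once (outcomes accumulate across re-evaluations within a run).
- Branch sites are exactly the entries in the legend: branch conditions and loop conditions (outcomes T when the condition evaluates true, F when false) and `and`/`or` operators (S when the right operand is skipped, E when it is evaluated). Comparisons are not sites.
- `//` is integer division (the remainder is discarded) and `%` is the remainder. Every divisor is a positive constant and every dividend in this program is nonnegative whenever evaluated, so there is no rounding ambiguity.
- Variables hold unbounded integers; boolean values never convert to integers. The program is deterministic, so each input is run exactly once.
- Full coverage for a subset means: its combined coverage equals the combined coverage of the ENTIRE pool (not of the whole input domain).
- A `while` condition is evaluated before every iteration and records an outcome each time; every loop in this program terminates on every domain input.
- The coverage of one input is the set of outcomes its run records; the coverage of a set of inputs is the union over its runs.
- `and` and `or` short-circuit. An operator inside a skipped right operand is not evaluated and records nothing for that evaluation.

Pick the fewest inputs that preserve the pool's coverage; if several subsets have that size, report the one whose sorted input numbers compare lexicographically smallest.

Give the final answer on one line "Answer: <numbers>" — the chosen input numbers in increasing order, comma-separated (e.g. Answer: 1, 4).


run #1 (b=3, w=5) runs B1->T, B4->E, B3->T, B6->T, B7->T, B7->T, B7->T, B7->T, B7->T, B7->T, B7->T, B7->F, B8->T, B8->T, ...; records B1=T, B3=T, B4=E, B6=T, B7=T, B7=F, B8=T, B8=F
run #2 (b=1, w=4) runs B1->T, B4->E, B3->T, B6->T, B7->T, B7->T, B7->T, B7->T, B7->T, B7->T, B7->F, B8->T, B8->T, B8->T, ...; records B1=T, B3=T, B4=E, B6=T, B7=T, B7=F, B8=T, B8=F
run #3 (b=5, w=5) runs B1->T, B4->E, B3->F, B5->F, B6->T, B7->T, B7->T, B7->T, B7->T, B7->F, B8->T, B8->T, B8->T, B8->T, ...; records B1=T, B3=F, B4=E, B5=F, B6=T, B7=T, B7=F, B8=T, B8=F
run #4 (b=1, w=3) runs B1->F, B2->F, B4->S, B3->F, B5->F, B6->T, B7->T, B7->T, B7->T, B7->T, B7->T, B7->T, B7->F, B8->T, ...; records B1=F, B2=F, B3=F, B4=S, B5=F, B6=T, B7=T, B7=F, B8=T, B8=F
run #5 (b=4, w=4) runs B1->T, B4->E, B3->T, B6->T, B7->T, B7->T, B7->T, B7->T, B7->T, B7->T, B7->F, B8->T, B8->T, B8->T, ...; records B1=T, B3=T, B4=E, B6=T, B7=T, B7=F, B8=T, B8=F
run #6 (b=3, w=3) runs B1->F, B2->T, B4->E, B3->T, B6->T, B7->T, B7->T, B7->T, B7->T, B7->T, B7->T, B7->T, B7->F, B8->T, ...; records B1=F, B2=T, B3=T, B4=E, B6=T, B7=T, B7=F, B8=T, B8=F
the full pool covers 14 outcomes: B1=T, B1=F, B2=T, B2=F, B3=T, B3=F, B4=S, B4=E, B5=F, B6=T, B7=T, B7=F, B8=T, B8=F
size 1 is not enough: best union over all size-1 subsets is 10/14
size 2 is not enough: best union over all size-2 subsets is 13/14
size 3: inputs {1, 4, 6} cover all 14 outcomes, and no lexicographically smaller subset of this size does
Answer: 1, 4, 6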